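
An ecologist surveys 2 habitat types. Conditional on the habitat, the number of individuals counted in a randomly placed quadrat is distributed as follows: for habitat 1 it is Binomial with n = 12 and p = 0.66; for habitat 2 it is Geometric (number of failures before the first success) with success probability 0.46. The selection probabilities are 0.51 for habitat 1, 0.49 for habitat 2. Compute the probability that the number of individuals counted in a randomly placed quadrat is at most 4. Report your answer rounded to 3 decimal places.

Conditional on each habitat, P(X ≤ 4): 1: 0.0212648; 2: 0.954083.
By total probability, P(X ≤ 4) = 0.51·0.0212648 + 0.49·0.954083 = 0.478346.

0.478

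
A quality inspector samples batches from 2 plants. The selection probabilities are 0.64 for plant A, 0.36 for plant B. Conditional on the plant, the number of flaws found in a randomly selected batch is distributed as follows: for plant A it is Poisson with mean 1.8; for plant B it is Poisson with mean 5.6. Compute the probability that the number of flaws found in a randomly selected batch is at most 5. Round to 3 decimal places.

0.818

Conditional on each plant, P(X ≤ 5): A: 0.989622; B: 0.511861.
By total probability, P(X ≤ 5) = 0.64·0.989622 + 0.36·0.511861 = 0.817628.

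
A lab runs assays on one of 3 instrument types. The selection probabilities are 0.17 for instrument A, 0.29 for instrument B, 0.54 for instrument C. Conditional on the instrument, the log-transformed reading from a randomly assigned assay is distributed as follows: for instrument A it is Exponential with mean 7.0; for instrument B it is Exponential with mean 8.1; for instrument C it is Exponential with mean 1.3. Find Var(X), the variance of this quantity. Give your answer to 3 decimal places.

38.553

Per component, A: μ=7, E[X²]=98; B: μ=8.1, E[X²]=131.22; C: μ=1.3, E[X²]=3.38.
E[X] = 0.17·7 + 0.29·8.1 + 0.54·1.3 = 4.241.
E[X²] = 0.17·98 + 0.29·131.22 + 0.54·3.38 = 56.539.
Var(X) = E[X²] − (E[X])² = 56.539 − 17.9861 = 38.5529.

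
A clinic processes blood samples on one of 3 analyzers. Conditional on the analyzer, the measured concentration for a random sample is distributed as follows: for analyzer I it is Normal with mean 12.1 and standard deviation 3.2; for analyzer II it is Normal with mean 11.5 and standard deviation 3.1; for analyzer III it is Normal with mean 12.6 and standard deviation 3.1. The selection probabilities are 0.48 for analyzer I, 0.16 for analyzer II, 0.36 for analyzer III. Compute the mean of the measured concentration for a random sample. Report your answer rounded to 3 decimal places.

12.184

Component means — I: 12.1; II: 11.5; III: 12.6.
E[X] = 0.48·12.1 + 0.16·11.5 + 0.36·12.6 = 12.184.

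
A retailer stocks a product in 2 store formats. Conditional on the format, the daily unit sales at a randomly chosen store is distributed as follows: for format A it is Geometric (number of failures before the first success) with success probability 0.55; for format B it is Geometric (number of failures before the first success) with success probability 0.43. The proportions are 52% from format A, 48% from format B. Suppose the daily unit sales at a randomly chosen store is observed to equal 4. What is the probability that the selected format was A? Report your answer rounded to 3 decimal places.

Likelihoods P(X=4 | ·): A: 0.0225534; B: 0.0453908.
Posterior ∝ prior × likelihood. Numerator for A: 0.52·0.0225534 = 0.0117278.
Normalizing constant: 0.52·0.0225534 + 0.48·0.0453908 = 0.0335154.
P(A | observation) = 0.0117278 / 0.0335154 = 0.349923.

0.350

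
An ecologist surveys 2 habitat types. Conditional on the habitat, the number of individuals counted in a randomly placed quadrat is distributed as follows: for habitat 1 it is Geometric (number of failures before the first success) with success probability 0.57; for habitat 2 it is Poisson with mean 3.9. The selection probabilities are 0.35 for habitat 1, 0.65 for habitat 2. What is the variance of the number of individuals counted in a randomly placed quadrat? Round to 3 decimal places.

Per component, 1: μ=0.754386, E[X²]=1.89258; 2: μ=3.9, E[X²]=19.11.
E[X] = 0.35·0.754386 + 0.65·3.9 = 2.79904.
E[X²] = 0.35·1.89258 + 0.65·19.11 = 13.0839.
Var(X) = E[X²] − (E[X])² = 13.0839 − 7.8346 = 5.24931.

5.249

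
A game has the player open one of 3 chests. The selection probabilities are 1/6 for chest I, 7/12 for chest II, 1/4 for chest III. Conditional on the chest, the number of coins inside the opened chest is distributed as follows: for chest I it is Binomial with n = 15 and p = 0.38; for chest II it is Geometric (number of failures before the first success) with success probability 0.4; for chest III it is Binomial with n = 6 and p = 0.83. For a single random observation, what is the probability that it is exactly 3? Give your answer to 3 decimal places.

Conditional on each chest, P(X = 3): I: 0.0805494; II: 0.0864; III: 0.0561838.
By total probability, P(X = 3) = 0.166667·0.0805494 + 0.583333·0.0864 + 0.25·0.0561838 = 0.0778709.

0.078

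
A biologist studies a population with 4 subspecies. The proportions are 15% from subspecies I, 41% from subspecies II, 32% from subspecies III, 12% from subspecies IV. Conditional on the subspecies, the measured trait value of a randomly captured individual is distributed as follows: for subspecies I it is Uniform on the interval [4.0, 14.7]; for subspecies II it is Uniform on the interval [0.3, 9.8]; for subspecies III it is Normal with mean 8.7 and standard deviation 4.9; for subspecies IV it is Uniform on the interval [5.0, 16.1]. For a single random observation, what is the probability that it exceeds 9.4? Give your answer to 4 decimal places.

Conditional on each subspecies, P(X > 9.4): I: 0.495327; II: 0.0421053; III: 0.443202; IV: 0.603604.
By total probability, P(X > 9.4) = 0.15·0.495327 + 0.41·0.0421053 + 0.32·0.443202 + 0.12·0.603604 = 0.305819.

0.3058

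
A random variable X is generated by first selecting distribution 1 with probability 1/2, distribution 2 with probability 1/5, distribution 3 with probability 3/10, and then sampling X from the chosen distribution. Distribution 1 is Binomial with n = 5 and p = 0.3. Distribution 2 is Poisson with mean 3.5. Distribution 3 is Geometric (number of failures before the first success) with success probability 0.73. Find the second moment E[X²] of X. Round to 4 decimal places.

4.9930

For each component E[X²] = Var + (mean)², giving 1: 3.3; 2: 15.75; 3: 0.64346.
Overall E[X²] = 0.5·3.3 + 0.2·15.75 + 0.3·0.64346 = 4.99304.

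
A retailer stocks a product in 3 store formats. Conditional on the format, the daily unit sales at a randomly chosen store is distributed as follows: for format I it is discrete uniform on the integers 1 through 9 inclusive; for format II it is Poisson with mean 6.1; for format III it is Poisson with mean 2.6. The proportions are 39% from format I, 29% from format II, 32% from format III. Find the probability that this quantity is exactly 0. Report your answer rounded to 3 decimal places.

0.024

Conditional on each format, P(X = 0): I: 0; II: 0.00224287; III: 0.0742736.
By total probability, P(X = 0) = 0.39·0 + 0.29·0.00224287 + 0.32·0.0742736 = 0.024418.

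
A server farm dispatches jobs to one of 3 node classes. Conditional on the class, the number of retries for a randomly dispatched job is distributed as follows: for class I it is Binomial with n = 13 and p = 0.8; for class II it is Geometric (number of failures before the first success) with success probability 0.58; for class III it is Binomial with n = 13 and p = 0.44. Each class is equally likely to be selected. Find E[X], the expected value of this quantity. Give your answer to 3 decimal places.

5.615

Component means — I: 10.4; II: 0.724138; III: 5.72.
E[X] = 0.333333·10.4 + 0.333333·0.724138 + 0.333333·5.72 = 5.61471.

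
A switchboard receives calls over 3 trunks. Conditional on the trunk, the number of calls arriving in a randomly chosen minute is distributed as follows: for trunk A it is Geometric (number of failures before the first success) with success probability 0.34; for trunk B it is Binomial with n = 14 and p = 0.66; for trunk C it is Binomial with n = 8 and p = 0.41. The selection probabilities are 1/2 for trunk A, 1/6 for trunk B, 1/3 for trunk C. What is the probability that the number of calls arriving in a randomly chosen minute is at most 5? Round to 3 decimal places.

Conditional on each trunk, P(X ≤ 5): A: 0.917346; B: 0.0199807; C: 0.943711.
By total probability, P(X ≤ 5) = 0.5·0.917346 + 0.166667·0.0199807 + 0.333333·0.943711 = 0.776573.

0.777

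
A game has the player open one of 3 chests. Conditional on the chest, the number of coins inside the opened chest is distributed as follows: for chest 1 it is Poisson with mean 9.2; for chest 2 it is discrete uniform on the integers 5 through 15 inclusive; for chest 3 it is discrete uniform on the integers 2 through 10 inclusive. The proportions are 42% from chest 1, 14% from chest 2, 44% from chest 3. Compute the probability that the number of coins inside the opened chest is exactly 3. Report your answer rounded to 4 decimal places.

0.0544

Conditional on each chest, P(X = 3): 1: 0.013113; 2: 0; 3: 0.111111.
By total probability, P(X = 3) = 0.42·0.013113 + 0.14·0 + 0.44·0.111111 = 0.0543964.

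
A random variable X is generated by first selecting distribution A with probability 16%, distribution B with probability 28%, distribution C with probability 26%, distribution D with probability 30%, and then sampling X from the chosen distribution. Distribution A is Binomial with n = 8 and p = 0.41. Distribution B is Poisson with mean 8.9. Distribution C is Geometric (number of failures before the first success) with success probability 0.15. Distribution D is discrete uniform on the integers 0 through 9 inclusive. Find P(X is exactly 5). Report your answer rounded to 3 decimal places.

Conditional on each component, P(X = 5): A: 0.133249; B: 0.063467; C: 0.0665558; D: 0.1.
By total probability, P(X = 5) = 0.16·0.133249 + 0.28·0.063467 + 0.26·0.0665558 + 0.3·0.1 = 0.0863951.

0.086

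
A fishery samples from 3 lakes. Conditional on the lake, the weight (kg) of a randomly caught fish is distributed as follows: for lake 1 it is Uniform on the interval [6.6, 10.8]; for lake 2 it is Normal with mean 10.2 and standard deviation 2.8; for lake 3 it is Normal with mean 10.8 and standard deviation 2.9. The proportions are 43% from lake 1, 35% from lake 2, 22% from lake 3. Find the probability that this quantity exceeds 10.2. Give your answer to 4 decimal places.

0.3645

Conditional on each lake, P(X > 10.2): 1: 0.142857; 2: 0.5; 3: 0.581955.
By total probability, P(X > 10.2) = 0.43·0.142857 + 0.35·0.5 + 0.22·0.581955 = 0.364459.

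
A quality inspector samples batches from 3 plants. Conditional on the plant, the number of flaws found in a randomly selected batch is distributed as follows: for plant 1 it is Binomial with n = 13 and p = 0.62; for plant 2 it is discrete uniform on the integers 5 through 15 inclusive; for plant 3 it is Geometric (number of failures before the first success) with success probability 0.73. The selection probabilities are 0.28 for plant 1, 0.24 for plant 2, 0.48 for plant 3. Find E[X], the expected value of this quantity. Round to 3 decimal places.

Component means — 1: 8.06; 2: 10; 3: 0.369863.
E[X] = 0.28·8.06 + 0.24·10 + 0.48·0.369863 = 4.83433.

4.834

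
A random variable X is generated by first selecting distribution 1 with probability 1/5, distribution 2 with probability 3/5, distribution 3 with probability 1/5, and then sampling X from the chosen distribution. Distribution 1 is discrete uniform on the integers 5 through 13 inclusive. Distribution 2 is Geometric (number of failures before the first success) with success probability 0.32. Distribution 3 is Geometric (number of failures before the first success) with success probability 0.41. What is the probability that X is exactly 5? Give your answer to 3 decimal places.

Conditional on each component, P(X = 5): 1: 0.111111; 2: 0.0465259; 3: 0.0293119.
By total probability, P(X = 5) = 0.2·0.111111 + 0.6·0.0465259 + 0.2·0.0293119 = 0.0560001.

0.056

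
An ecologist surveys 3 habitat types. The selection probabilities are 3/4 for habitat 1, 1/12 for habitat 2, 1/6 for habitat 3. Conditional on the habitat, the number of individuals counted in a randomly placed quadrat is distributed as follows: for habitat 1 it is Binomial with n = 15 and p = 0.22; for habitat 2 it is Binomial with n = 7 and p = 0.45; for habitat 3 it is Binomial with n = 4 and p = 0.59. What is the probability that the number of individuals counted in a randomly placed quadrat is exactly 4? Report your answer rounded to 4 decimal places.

Conditional on each habitat, P(X = 4): 1: 0.207905; 2: 0.238785; 3: 0.121174.
By total probability, P(X = 4) = 0.75·0.207905 + 0.0833333·0.238785 + 0.166667·0.121174 = 0.196023.

0.1960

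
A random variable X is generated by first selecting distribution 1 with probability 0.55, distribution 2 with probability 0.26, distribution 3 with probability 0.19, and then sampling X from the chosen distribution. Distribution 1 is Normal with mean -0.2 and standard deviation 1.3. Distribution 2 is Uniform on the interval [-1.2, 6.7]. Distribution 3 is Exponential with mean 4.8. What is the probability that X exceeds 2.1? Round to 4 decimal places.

Conditional on each component, P(X > 2.1): 1: 0.0384277; 2: 0.582278; 3: 0.645649.
By total probability, P(X > 2.1) = 0.55·0.0384277 + 0.26·0.582278 + 0.19·0.645649 = 0.295201.

0.2952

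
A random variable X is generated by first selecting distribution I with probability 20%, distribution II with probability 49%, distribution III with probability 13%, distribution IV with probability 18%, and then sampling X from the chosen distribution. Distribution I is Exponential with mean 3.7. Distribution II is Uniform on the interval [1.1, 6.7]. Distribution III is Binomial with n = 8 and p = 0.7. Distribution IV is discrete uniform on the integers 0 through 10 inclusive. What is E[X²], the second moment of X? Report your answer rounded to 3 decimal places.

For each component E[X²] = Var + (mean)², giving I: 27.38; II: 17.8233; III: 33.04; IV: 35.
Overall E[X²] = 0.2·27.38 + 0.49·17.8233 + 0.13·33.04 + 0.18·35 = 24.8046.

24.805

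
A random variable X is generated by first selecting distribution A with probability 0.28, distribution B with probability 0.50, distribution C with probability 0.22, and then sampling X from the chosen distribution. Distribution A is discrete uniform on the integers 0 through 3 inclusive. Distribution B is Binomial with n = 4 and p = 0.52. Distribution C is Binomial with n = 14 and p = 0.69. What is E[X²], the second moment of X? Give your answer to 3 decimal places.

24.831

For each component E[X²] = Var + (mean)², giving A: 3.5; B: 5.3248; C: 96.3102.
Overall E[X²] = 0.28·3.5 + 0.5·5.3248 + 0.22·96.3102 = 24.8306.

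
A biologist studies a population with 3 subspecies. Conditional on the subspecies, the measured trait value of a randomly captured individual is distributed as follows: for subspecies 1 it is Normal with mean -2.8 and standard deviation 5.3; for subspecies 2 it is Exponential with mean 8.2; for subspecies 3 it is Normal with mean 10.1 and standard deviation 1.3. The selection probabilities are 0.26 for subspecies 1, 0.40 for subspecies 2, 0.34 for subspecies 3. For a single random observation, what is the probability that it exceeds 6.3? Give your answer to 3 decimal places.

Conditional on each subspecies, P(X > 6.3): 1: 0.0429913; 2: 0.463804; 3: 0.998267.
By total probability, P(X > 6.3) = 0.26·0.0429913 + 0.4·0.463804 + 0.34·0.998267 = 0.53611.

0.536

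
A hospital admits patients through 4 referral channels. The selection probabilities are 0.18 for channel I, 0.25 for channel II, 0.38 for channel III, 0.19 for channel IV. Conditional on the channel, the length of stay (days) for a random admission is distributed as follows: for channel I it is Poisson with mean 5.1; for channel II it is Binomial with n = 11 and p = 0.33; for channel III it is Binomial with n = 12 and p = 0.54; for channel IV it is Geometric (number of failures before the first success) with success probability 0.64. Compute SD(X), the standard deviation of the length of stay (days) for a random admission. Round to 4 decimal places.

2.7394

Per component, I: μ=5.1, E[X²]=31.11; II: μ=3.63, E[X²]=15.609; III: μ=6.48, E[X²]=44.9712; IV: μ=0.5625, E[X²]=1.19531.
E[X] = 0.18·5.1 + 0.25·3.63 + 0.38·6.48 + 0.19·0.5625 = 4.39478.
E[X²] = 0.18·31.11 + 0.25·15.609 + 0.38·44.9712 + 0.19·1.19531 = 26.8182.
Var(X) = E[X²] − (E[X])² = 26.8182 − 19.314 = 7.50417.
SD(X) = √7.50417 = 2.73937.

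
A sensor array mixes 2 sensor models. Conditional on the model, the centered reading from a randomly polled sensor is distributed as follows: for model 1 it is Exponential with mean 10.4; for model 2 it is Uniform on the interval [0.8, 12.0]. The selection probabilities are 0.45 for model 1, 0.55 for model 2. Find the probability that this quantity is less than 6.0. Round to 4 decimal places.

Conditional on each model, P(X < 6.0): 1: 0.438376; 2: 0.464286.
By total probability, P(X < 6.0) = 0.45·0.438376 + 0.55·0.464286 = 0.452626.

0.4526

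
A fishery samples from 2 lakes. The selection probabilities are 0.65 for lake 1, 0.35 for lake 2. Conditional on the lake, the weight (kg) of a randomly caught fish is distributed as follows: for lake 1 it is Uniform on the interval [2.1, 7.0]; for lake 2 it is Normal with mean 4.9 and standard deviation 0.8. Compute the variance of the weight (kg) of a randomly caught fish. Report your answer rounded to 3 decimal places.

1.552

Per component, 1: μ=4.55, E[X²]=22.7033; 2: μ=4.9, E[X²]=24.65.
E[X] = 0.65·4.55 + 0.35·4.9 = 4.6725.
E[X²] = 0.65·22.7033 + 0.35·24.65 = 23.3847.
Var(X) = E[X²] − (E[X])² = 23.3847 − 21.8323 = 1.55241.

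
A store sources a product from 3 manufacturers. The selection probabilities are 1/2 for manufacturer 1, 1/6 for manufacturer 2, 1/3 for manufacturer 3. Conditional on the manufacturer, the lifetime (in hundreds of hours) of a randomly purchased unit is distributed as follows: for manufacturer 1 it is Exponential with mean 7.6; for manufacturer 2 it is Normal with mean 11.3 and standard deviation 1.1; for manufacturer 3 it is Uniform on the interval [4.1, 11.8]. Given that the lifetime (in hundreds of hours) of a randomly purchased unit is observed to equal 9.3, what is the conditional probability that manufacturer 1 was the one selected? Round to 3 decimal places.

0.261

Likelihoods f(9.3 | ·): 1: 0.0387032; 2: 0.0694505; 3: 0.12987.
Posterior ∝ prior × likelihood. Numerator for 1: 0.5·0.0387032 = 0.0193516.
Normalizing constant: 0.5·0.0387032 + 0.166667·0.0694505 + 0.333333·0.12987 = 0.0742167.
P(1 | observation) = 0.0193516 / 0.0742167 = 0.260745.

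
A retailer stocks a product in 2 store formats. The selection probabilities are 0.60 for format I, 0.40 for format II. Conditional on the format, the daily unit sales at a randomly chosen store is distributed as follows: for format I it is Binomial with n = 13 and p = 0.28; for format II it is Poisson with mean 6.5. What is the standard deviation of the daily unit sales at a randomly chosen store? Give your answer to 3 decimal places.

Per component, I: μ=3.64, E[X²]=15.8704; II: μ=6.5, E[X²]=48.75.
E[X] = 0.6·3.64 + 0.4·6.5 = 4.784.
E[X²] = 0.6·15.8704 + 0.4·48.75 = 29.0222.
Var(X) = E[X²] − (E[X])² = 29.0222 − 22.8867 = 6.13558.
SD(X) = √6.13558 = 2.47701.

2.477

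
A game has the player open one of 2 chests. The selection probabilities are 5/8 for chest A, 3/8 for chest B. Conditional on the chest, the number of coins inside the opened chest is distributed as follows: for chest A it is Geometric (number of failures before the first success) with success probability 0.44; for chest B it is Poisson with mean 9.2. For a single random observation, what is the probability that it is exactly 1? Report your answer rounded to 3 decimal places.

0.154

Conditional on each chest, P(X = 1): A: 0.2464; B: 0.000929562.
By total probability, P(X = 1) = 0.625·0.2464 + 0.375·0.000929562 = 0.154349.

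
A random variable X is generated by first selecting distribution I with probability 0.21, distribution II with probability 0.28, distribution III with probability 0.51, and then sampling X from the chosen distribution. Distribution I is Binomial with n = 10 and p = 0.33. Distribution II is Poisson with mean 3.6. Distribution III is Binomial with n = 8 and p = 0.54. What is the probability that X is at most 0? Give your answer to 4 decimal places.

0.0125

Conditional on each component, P(X ≤ 0): I: 0.0182284; II: 0.0273237; III: 0.00200476.
By total probability, P(X ≤ 0) = 0.21·0.0182284 + 0.28·0.0273237 + 0.51·0.00200476 = 0.012501.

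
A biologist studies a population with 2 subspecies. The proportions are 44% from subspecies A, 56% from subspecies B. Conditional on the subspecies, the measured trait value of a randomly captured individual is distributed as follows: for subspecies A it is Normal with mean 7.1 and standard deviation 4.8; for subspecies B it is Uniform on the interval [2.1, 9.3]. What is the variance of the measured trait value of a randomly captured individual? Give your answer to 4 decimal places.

Per component, A: μ=7.1, E[X²]=73.45; B: μ=5.7, E[X²]=36.81.
E[X] = 0.44·7.1 + 0.56·5.7 = 6.316.
E[X²] = 0.44·73.45 + 0.56·36.81 = 52.9316.
Var(X) = E[X²] − (E[X])² = 52.9316 − 39.8919 = 13.0397.

13.0397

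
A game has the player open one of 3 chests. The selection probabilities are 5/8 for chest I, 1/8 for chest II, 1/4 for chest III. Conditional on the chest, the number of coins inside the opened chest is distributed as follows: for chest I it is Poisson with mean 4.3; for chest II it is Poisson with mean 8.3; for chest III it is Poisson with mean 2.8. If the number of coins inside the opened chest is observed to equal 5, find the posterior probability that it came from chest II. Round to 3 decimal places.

Likelihoods P(X=5 | ·): I: 0.166224; II: 0.0815765; III: 0.0872136.
Posterior ∝ prior × likelihood. Numerator for II: 0.125·0.0815765 = 0.0101971.
Normalizing constant: 0.625·0.166224 + 0.125·0.0815765 + 0.25·0.0872136 = 0.135891.
P(II | observation) = 0.0101971 / 0.135891 = 0.0750387.

0.075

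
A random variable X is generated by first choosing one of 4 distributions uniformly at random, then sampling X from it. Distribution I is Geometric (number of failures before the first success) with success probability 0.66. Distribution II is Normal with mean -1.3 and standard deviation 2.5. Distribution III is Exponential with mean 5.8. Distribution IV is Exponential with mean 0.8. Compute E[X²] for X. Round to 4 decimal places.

19.3865

For each component E[X²] = Var + (mean)², giving I: 1.04591; II: 7.94; III: 67.28; IV: 1.28.
Overall E[X²] = 0.25·1.04591 + 0.25·7.94 + 0.25·67.28 + 0.25·1.28 = 19.3865.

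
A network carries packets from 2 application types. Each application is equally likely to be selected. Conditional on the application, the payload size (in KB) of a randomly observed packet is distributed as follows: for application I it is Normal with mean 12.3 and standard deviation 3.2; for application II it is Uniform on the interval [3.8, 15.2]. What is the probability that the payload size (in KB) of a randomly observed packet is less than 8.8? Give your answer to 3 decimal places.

Conditional on each application, P(X < 8.8): I: 0.137032; II: 0.438596.
By total probability, P(X < 8.8) = 0.5·0.137032 + 0.5·0.438596 = 0.287814.

0.288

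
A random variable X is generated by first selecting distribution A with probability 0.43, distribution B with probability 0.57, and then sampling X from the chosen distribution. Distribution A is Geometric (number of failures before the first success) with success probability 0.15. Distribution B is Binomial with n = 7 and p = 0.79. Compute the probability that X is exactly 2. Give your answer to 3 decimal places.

Conditional on each component, P(X = 2): A: 0.108375; B: 0.00535266.
By total probability, P(X = 2) = 0.43·0.108375 + 0.57·0.00535266 = 0.0496523.

0.050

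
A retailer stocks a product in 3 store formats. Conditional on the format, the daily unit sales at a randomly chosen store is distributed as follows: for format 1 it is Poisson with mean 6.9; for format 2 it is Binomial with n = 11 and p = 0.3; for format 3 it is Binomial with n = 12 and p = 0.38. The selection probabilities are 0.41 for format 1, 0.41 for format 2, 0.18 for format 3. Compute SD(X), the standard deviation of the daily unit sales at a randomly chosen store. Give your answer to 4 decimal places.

2.6429

Per component, 1: μ=6.9, E[X²]=54.51; 2: μ=3.3, E[X²]=13.2; 3: μ=4.56, E[X²]=23.6208.
E[X] = 0.41·6.9 + 0.41·3.3 + 0.18·4.56 = 5.0028.
E[X²] = 0.41·54.51 + 0.41·13.2 + 0.18·23.6208 = 32.0128.
Var(X) = E[X²] − (E[X])² = 32.0128 − 25.028 = 6.98484.
SD(X) = √6.98484 = 2.64288.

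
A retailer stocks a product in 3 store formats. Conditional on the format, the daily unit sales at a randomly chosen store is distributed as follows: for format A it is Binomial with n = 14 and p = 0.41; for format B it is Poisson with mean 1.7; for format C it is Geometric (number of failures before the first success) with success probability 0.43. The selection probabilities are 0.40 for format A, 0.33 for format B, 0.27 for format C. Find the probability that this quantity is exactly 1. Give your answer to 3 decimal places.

Conditional on each format, P(X = 1): A: 0.00602543; B: 0.310562; C: 0.2451.
By total probability, P(X = 1) = 0.4·0.00602543 + 0.33·0.310562 + 0.27·0.2451 = 0.171073.

0.171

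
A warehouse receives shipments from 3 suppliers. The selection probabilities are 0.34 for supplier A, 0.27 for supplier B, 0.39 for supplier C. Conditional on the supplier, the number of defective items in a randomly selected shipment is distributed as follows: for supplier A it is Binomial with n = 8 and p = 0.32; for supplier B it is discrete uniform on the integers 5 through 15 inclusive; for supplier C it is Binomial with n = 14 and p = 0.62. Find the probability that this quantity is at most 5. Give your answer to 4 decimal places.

Conditional on each supplier, P(X ≤ 5): A: 0.984119; B: 0.0909091; C: 0.0420064.
By total probability, P(X ≤ 5) = 0.34·0.984119 + 0.27·0.0909091 + 0.39·0.0420064 = 0.375528.

0.3755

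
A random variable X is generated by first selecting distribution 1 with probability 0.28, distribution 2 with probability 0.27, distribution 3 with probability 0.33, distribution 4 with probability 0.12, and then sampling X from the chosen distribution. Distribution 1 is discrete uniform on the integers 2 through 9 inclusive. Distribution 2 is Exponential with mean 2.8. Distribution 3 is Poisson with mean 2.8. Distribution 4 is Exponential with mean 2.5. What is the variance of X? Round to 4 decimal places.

6.7944

Per component, 1: μ=5.5, E[X²]=35.5; 2: μ=2.8, E[X²]=15.68; 3: μ=2.8, E[X²]=10.64; 4: μ=2.5, E[X²]=12.5.
E[X] = 0.28·5.5 + 0.27·2.8 + 0.33·2.8 + 0.12·2.5 = 3.52.
E[X²] = 0.28·35.5 + 0.27·15.68 + 0.33·10.64 + 0.12·12.5 = 19.1848.
Var(X) = E[X²] − (E[X])² = 19.1848 − 12.3904 = 6.7944.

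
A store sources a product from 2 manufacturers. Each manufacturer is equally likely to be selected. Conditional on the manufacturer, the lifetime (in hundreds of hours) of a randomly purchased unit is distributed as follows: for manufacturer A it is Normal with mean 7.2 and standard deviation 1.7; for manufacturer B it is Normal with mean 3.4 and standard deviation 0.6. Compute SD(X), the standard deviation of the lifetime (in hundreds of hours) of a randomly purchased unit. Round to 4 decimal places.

Per component, A: μ=7.2, E[X²]=54.73; B: μ=3.4, E[X²]=11.92.
E[X] = 0.5·7.2 + 0.5·3.4 = 5.3.
E[X²] = 0.5·54.73 + 0.5·11.92 = 33.325.
Var(X) = E[X²] − (E[X])² = 33.325 − 28.09 = 5.235.
SD(X) = √5.235 = 2.28801.

2.2880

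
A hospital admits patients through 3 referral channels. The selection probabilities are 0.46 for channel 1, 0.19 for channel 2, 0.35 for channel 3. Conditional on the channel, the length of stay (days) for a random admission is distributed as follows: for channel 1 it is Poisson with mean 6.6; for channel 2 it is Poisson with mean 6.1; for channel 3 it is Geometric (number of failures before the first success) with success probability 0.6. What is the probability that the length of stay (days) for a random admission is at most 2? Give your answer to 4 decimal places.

Conditional on each channel, P(X ≤ 2): 1: 0.0399676; 2: 0.0576529; 3: 0.936.
By total probability, P(X ≤ 2) = 0.46·0.0399676 + 0.19·0.0576529 + 0.35·0.936 = 0.356939.

0.3569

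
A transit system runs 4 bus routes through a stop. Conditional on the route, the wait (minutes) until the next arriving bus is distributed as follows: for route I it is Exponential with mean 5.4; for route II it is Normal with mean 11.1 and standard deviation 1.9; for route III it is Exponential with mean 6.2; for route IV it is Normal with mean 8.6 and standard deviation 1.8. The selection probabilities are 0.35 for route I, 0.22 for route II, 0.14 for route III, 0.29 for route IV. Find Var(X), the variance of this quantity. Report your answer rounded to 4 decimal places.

22.2660

Per component, I: μ=5.4, E[X²]=58.32; II: μ=11.1, E[X²]=126.82; III: μ=6.2, E[X²]=76.88; IV: μ=8.6, E[X²]=77.2.
E[X] = 0.35·5.4 + 0.22·11.1 + 0.14·6.2 + 0.29·8.6 = 7.694.
E[X²] = 0.35·58.32 + 0.22·126.82 + 0.14·76.88 + 0.29·77.2 = 81.4636.
Var(X) = E[X²] − (E[X])² = 81.4636 − 59.1976 = 22.266.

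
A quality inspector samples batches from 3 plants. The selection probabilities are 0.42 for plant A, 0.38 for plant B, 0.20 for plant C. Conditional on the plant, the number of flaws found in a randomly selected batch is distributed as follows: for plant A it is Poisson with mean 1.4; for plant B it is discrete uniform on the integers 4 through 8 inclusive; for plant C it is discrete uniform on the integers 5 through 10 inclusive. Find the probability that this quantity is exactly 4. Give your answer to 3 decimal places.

0.093

Conditional on each plant, P(X = 4): A: 0.039472; B: 0.2; C: 0.
By total probability, P(X = 4) = 0.42·0.039472 + 0.38·0.2 + 0.2·0 = 0.0925782.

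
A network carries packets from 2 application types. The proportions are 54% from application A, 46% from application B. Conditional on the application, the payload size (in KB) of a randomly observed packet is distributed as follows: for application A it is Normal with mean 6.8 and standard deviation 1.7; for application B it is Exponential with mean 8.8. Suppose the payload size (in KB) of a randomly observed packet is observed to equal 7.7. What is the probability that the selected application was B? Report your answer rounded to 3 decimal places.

0.165

Likelihoods f(7.7 | ·): A: 0.203986; B: 0.0473707.
Posterior ∝ prior × likelihood. Numerator for B: 0.46·0.0473707 = 0.0217905.
Normalizing constant: 0.54·0.203986 + 0.46·0.0473707 = 0.131943.
P(B | observation) = 0.0217905 / 0.131943 = 0.165151.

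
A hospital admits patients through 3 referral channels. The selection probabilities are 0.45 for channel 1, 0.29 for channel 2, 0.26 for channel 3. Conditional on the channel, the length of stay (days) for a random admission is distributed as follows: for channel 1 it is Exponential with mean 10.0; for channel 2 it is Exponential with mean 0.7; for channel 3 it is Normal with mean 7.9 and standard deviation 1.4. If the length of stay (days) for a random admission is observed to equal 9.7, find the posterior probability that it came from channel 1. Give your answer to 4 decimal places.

Likelihoods f(9.7 | ·): 1: 0.0379083; 2: 1.37032e-06; 3: 0.124688.
Posterior ∝ prior × likelihood. Numerator for 1: 0.45·0.0379083 = 0.0170587.
Normalizing constant: 0.45·0.0379083 + 0.29·1.37032e-06 + 0.26·0.124688 = 0.049478.
P(1 | observation) = 0.0170587 / 0.049478 = 0.344774.

0.3448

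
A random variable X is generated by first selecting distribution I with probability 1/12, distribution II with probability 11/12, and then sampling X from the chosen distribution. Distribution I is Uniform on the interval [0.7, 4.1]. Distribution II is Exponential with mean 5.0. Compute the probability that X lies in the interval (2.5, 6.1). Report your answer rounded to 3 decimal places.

0.325

Conditional on each component, P(2.5 < X < 6.1): I: 0.470588; II: 0.3113.
By total probability, P(2.5 < X < 6.1) = 0.0833333·0.470588 + 0.916667·0.3113 = 0.324574.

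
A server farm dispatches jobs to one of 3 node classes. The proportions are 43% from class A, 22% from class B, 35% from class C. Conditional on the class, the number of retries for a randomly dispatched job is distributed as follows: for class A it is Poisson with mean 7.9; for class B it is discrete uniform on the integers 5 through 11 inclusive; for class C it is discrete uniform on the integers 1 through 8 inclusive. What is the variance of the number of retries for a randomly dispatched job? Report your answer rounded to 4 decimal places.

Per component, A: μ=7.9, E[X²]=70.31; B: μ=8, E[X²]=68; C: μ=4.5, E[X²]=25.5.
E[X] = 0.43·7.9 + 0.22·8 + 0.35·4.5 = 6.732.
E[X²] = 0.43·70.31 + 0.22·68 + 0.35·25.5 = 54.1183.
Var(X) = E[X²] − (E[X])² = 54.1183 − 45.3198 = 8.79848.

8.7985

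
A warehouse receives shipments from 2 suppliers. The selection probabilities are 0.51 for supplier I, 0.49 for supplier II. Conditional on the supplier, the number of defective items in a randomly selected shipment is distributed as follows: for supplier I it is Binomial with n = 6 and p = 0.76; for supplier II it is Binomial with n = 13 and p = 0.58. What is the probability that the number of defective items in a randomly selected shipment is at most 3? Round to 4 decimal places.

0.0842

Conditional on each supplier, P(X ≤ 3): I: 0.153935; II: 0.0116532.
By total probability, P(X ≤ 3) = 0.51·0.153935 + 0.49·0.0116532 = 0.0842171.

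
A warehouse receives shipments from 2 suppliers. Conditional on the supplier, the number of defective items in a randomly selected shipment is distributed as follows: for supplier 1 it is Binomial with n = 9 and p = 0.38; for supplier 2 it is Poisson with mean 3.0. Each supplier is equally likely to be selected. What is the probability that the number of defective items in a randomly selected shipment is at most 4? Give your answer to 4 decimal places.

Conditional on each supplier, P(X ≤ 4): 1: 0.773776; 2: 0.815263.
By total probability, P(X ≤ 4) = 0.5·0.773776 + 0.5·0.815263 = 0.79452.

0.7945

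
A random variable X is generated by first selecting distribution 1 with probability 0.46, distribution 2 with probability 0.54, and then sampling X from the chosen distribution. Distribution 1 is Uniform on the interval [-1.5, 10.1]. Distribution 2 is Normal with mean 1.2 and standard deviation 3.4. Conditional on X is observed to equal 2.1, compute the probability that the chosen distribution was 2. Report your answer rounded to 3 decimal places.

Likelihoods f(2.1 | ·): 1: 0.0862069; 2: 0.113296.
Posterior ∝ prior × likelihood. Numerator for 2: 0.54·0.113296 = 0.06118.
Normalizing constant: 0.46·0.0862069 + 0.54·0.113296 = 0.100835.
P(2 | observation) = 0.06118 / 0.100835 = 0.606733.

0.607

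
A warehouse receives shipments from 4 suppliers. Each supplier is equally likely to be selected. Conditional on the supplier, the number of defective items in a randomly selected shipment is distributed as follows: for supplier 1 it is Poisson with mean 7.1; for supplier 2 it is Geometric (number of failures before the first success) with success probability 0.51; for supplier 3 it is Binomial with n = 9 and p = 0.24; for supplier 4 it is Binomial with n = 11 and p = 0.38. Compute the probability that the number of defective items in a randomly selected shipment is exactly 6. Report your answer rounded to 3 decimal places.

Conditional on each supplier, P(X = 6): 1: 0.1468; 2: 0.00705906; 3: 0.00704673; 4: 0.127439.
By total probability, P(X = 6) = 0.25·0.1468 + 0.25·0.00705906 + 0.25·0.00704673 + 0.25·0.127439 = 0.0720862.

0.072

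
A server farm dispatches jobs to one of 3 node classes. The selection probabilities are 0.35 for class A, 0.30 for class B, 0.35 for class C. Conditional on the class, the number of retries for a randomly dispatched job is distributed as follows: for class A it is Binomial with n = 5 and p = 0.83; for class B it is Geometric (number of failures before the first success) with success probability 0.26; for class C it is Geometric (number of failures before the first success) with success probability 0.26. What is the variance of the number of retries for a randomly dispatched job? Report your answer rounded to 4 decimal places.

7.7491

Per component, A: μ=4.15, E[X²]=17.928; B: μ=2.84615, E[X²]=19.0473; C: μ=2.84615, E[X²]=19.0473.
E[X] = 0.35·4.15 + 0.3·2.84615 + 0.35·2.84615 = 3.3025.
E[X²] = 0.35·17.928 + 0.3·19.0473 + 0.35·19.0473 = 18.6556.
Var(X) = E[X²] − (E[X])² = 18.6556 − 10.9065 = 7.74906.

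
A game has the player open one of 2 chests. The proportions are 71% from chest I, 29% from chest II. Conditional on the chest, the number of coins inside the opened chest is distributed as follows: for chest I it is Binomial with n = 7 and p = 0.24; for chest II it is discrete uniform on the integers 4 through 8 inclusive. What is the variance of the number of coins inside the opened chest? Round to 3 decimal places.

5.329

Per component, I: μ=1.68, E[X²]=4.0992; II: μ=6, E[X²]=38.
E[X] = 0.71·1.68 + 0.29·6 = 2.9328.
E[X²] = 0.71·4.0992 + 0.29·38 = 13.9304.
Var(X) = E[X²] − (E[X])² = 13.9304 − 8.60132 = 5.32912.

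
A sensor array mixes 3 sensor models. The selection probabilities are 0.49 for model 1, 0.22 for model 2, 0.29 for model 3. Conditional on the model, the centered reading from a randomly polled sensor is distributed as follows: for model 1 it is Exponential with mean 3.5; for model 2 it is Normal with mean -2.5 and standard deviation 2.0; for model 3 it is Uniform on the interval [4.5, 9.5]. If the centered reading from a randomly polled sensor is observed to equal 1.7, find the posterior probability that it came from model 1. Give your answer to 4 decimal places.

0.9468

Likelihoods f(1.7 | ·): 1: 0.175788; 2: 0.0219918; 3: 0.
Posterior ∝ prior × likelihood. Numerator for 1: 0.49·0.175788 = 0.0861361.
Normalizing constant: 0.49·0.175788 + 0.22·0.0219918 + 0.29·0 = 0.0909743.
P(1 | observation) = 0.0861361 / 0.0909743 = 0.946818.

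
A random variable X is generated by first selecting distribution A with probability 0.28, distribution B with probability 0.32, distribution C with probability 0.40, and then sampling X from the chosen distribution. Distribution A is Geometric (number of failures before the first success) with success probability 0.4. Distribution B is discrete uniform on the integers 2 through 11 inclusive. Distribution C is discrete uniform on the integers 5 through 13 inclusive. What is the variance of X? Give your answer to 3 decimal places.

15.697

Per component, A: μ=1.5, E[X²]=6; B: μ=6.5, E[X²]=50.5; C: μ=9, E[X²]=87.6667.
E[X] = 0.28·1.5 + 0.32·6.5 + 0.4·9 = 6.1.
E[X²] = 0.28·6 + 0.32·50.5 + 0.4·87.6667 = 52.9067.
Var(X) = E[X²] − (E[X])² = 52.9067 − 37.21 = 15.6967.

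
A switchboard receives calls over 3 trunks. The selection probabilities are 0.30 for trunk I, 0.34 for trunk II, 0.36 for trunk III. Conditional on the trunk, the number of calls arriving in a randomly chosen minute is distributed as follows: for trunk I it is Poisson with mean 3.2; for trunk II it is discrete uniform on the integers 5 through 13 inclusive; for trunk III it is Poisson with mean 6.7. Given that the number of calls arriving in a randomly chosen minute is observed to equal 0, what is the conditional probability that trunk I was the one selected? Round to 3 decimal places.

Likelihoods P(X=0 | ·): I: 0.0407622; II: 0; III: 0.00123091.
Posterior ∝ prior × likelihood. Numerator for I: 0.3·0.0407622 = 0.0122287.
Normalizing constant: 0.3·0.0407622 + 0.34·0 + 0.36·0.00123091 = 0.0126718.
P(I | observation) = 0.0122287 / 0.0126718 = 0.96503.

0.965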